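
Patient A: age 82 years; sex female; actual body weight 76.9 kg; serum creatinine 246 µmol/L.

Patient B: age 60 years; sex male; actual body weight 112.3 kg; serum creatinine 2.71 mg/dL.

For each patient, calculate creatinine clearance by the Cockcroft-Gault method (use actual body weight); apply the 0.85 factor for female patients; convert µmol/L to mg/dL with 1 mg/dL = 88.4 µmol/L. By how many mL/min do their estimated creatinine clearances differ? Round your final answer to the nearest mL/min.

Patient A: SCr = 246 / 88.4 = 2.783 mg/dL
Patient A: CrCl = (140 − 82) × 76.9 / (72 × 2.783) × 0.85 = 4460.2 / 200.38 × 0.85 ≈ 18.9 mL/min
Patient B: CrCl = (140 − 60) × 112.3 / (72 × 2.71) = 8984.0 / 195.12 ≈ 46.0 mL/min
|18.9 − 46.0| = 27.1 mL/min

27 mL/min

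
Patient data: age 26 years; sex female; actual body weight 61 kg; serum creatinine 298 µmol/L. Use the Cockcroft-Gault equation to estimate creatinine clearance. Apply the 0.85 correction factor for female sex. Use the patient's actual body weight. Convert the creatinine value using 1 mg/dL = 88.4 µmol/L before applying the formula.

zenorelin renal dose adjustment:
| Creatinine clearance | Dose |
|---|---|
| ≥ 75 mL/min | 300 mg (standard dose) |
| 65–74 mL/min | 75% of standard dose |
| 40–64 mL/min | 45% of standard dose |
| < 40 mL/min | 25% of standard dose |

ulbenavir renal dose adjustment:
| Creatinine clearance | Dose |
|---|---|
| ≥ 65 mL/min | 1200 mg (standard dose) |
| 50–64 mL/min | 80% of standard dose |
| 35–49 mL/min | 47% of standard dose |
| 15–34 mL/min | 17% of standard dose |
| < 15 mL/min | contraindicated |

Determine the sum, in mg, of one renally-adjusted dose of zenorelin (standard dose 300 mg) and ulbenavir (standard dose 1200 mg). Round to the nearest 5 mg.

SCr = 298 / 88.4 = 3.371 mg/dL
CrCl = (140 − 26) × 61 / (72 × 3.371) × 0.85 = 6954.0 / 242.71 × 0.85 ≈ 24.4 mL/min
CrCl ≈ 24 mL/min.
zenorelin: < 40 mL/min → 25% of 300 mg = 75 mg.
ulbenavir: 15–34 mL/min → 17% of 1200 mg = 204 mg.
Total = 75 + 204 = 279 mg.

280 mg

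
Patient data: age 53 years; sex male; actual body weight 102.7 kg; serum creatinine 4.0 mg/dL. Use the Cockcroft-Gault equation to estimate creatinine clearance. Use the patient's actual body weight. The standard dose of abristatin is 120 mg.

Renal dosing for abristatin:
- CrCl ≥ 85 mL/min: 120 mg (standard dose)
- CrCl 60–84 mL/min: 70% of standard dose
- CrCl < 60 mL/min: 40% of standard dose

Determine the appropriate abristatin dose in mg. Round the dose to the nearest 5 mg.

50 mg

CrCl = (140 − 53) × 102.7 / (72 × 4) = 8934.9 / 288.00 ≈ 31.0 mL/min
CrCl ≈ 31 mL/min → bracket < 60 mL/min.
40% of 120 mg = 48 mg → 50 mg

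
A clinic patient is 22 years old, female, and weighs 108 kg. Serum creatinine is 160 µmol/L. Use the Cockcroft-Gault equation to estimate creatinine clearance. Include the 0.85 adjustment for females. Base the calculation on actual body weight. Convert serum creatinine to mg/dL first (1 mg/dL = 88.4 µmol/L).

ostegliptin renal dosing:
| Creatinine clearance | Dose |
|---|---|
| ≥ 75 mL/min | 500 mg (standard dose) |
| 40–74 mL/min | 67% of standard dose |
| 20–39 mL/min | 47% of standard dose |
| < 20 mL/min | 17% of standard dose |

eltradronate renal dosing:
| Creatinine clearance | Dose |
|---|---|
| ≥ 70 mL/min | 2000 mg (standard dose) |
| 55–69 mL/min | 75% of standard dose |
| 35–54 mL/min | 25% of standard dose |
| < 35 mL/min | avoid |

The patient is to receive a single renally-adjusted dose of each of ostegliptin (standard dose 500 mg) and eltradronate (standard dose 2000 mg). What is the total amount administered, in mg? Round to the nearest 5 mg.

SCr = 160 / 88.4 = 1.81 mg/dL
CrCl = (140 − 22) × 108 / (72 × 1.81) × 0.85 = 12744.0 / 130.32 × 0.85 ≈ 83.1 mL/min
CrCl ≈ 83 mL/min.
ostegliptin: ≥ 75 mL/min → 100% of 500 mg = 500 mg.
eltradronate: ≥ 70 mL/min → 100% of 2000 mg = 2000 mg.
Total = 500 + 2000 = 2500 mg.

2500 mg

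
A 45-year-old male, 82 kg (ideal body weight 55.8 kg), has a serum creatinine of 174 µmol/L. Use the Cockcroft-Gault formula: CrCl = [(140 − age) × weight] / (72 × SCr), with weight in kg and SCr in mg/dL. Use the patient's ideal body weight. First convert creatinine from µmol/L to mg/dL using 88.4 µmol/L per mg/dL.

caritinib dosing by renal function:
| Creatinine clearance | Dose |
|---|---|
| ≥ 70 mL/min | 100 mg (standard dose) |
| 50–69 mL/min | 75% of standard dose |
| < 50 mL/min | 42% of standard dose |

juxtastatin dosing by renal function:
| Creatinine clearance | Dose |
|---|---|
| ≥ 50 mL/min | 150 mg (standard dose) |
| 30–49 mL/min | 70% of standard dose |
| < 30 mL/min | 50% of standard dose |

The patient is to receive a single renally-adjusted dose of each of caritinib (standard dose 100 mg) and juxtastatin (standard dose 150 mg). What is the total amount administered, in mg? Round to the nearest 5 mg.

SCr = 174 / 88.4 = 1.968 mg/dL
CrCl = (140 − 45) × 55.8 / (72 × 1.968) = 5301.0 / 141.70 ≈ 37.4 mL/min
CrCl ≈ 37 mL/min.
caritinib: < 50 mL/min → 42% of 100 mg = 42 mg.
juxtastatin: 30–49 mL/min → 70% of 150 mg = 105 mg.
Total = 42 + 105 = 147 mg.

145 mg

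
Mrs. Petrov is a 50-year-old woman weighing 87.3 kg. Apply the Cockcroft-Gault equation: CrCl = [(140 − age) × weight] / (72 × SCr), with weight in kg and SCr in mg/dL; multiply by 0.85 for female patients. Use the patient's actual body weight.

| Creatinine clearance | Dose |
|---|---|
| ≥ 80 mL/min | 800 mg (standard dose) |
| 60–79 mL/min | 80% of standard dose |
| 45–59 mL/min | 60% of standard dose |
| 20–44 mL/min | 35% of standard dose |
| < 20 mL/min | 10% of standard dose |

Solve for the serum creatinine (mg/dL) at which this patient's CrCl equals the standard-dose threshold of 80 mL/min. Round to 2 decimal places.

Standard dose requires CrCl ≥ 80 mL/min.
Set (140 − 50) × 87.3 × 0.85 / (72 × SCr) = 80
SCr = (140 − 50) × 87.3 × 0.85 / (72 × 80) = 1.159 mg/dL

1.16 mg/dL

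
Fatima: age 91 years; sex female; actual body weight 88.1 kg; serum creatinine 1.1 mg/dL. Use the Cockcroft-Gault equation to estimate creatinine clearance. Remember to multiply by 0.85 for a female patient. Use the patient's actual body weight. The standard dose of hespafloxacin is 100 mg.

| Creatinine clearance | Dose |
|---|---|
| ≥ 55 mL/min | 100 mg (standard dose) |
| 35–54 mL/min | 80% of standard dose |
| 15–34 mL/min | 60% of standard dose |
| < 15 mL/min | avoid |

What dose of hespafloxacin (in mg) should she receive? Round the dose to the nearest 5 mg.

CrCl = (140 − 91) × 88.1 / (72 × 1.1) × 0.85 = 4316.9 / 79.20 × 0.85 ≈ 46.3 mL/min
CrCl ≈ 46 mL/min → bracket 35–54 mL/min.
80% of 100 mg = 80 mg

80 mg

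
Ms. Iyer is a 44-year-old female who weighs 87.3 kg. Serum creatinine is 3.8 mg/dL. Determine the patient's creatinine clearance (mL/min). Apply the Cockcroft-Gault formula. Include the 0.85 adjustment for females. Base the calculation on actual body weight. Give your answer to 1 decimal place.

26.0 mL/min

CrCl = (140 − 44) × 87.3 / (72 × 3.8) × 0.85 = 8380.8 / 273.60 × 0.85 ≈ 26.0 mL/min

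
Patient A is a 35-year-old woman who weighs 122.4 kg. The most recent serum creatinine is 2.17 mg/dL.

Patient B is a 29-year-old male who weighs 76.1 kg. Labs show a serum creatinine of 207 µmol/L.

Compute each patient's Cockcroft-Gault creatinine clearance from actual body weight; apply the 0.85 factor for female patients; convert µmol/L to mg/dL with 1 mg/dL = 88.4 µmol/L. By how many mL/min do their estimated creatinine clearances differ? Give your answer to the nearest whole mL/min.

20 mL/min

Patient A: CrCl = (140 − 35) × 122.4 / (72 × 2.17) × 0.85 = 12852.0 / 156.24 × 0.85 ≈ 69.9 mL/min
Patient B: SCr = 207 / 88.4 = 2.342 mg/dL
Patient B: CrCl = (140 − 29) × 76.1 / (72 × 2.342) = 8447.1 / 168.62 ≈ 50.1 mL/min
|69.9 − 50.1| = 19.8 mL/min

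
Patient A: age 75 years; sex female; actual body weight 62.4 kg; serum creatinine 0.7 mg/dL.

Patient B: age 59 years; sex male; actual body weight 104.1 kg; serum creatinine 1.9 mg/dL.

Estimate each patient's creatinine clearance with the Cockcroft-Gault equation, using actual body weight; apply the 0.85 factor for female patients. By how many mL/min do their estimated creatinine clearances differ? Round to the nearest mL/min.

Patient A: CrCl = (140 − 75) × 62.4 / (72 × 0.7) × 0.85 = 4056.0 / 50.40 × 0.85 ≈ 68.4 mL/min
Patient B: CrCl = (140 − 59) × 104.1 / (72 × 1.9) = 8432.1 / 136.80 ≈ 61.6 mL/min
|68.4 − 61.6| = 6.8 mL/min

7 mL/min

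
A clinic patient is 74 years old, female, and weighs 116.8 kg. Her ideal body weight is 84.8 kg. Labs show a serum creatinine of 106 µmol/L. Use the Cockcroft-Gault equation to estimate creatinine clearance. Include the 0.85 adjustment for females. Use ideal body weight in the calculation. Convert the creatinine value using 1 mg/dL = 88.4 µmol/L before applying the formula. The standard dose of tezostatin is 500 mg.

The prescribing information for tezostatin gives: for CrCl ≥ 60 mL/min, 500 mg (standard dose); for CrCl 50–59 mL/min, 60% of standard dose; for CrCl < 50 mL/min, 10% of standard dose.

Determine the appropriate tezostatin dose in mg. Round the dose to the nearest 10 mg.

SCr = 106 / 88.4 = 1.199 mg/dL
CrCl = (140 − 74) × 84.8 / (72 × 1.199) × 0.85 = 5596.8 / 86.33 × 0.85 ≈ 55.1 mL/min
CrCl ≈ 55 mL/min → bracket 50–59 mL/min.
60% of 500 mg = 300 mg

300 mg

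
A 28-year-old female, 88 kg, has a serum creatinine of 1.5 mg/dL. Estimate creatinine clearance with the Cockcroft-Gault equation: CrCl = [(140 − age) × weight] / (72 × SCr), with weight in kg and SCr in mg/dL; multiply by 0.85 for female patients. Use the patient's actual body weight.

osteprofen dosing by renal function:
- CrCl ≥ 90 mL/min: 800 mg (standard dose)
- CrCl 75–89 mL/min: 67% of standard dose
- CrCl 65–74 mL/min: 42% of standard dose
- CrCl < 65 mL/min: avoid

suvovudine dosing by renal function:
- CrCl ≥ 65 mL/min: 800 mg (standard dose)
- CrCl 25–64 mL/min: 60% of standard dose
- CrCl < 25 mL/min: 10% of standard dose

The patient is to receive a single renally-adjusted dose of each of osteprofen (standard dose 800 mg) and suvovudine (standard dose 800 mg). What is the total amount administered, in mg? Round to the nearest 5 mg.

1335 mg

CrCl = (140 − 28) × 88 / (72 × 1.5) × 0.85 = 9856.0 / 108.00 × 0.85 ≈ 77.6 mL/min
CrCl ≈ 78 mL/min.
osteprofen: 75–89 mL/min → 67% of 800 mg = 536 mg.
suvovudine: ≥ 65 mL/min → 100% of 800 mg = 800 mg.
Total = 536 + 800 = 1336 mg.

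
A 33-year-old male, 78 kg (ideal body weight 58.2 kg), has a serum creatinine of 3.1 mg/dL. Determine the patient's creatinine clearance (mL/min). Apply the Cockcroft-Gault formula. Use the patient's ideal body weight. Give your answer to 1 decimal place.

27.9 mL/min

CrCl = (140 − 33) × 58.2 / (72 × 3.1) = 6227.4 / 223.20 ≈ 27.9 mL/min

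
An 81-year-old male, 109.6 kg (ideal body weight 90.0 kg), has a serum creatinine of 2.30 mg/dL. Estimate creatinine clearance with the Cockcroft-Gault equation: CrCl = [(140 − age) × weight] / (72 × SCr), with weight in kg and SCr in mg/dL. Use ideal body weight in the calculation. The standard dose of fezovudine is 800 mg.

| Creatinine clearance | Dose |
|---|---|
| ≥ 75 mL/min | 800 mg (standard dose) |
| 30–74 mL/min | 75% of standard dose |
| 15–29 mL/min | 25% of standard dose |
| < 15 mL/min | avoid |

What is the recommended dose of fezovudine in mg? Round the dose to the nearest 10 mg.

600 mg

CrCl = (140 − 81) × 90 / (72 × 2.3) = 5310.0 / 165.60 ≈ 32.1 mL/min
CrCl ≈ 32 mL/min → bracket 30–74 mL/min.
75% of 800 mg = 600 mg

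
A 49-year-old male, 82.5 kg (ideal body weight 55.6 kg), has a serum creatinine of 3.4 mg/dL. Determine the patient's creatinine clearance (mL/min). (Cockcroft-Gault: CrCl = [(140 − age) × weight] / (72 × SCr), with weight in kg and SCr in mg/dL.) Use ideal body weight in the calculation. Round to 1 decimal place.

20.7 mL/min

CrCl = (140 − 49) × 55.6 / (72 × 3.4) = 5059.6 / 244.80 ≈ 20.7 mL/min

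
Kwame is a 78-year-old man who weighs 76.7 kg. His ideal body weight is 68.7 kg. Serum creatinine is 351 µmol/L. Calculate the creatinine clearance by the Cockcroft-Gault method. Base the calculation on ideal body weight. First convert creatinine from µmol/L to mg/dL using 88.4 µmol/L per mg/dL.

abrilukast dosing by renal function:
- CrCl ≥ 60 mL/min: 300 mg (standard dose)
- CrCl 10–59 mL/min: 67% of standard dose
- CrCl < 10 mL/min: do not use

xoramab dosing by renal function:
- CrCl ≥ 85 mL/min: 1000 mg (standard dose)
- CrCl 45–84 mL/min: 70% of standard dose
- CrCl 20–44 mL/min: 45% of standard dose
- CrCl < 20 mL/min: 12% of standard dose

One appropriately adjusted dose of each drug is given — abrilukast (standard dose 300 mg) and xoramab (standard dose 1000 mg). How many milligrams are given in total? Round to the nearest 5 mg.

320 mg

SCr = 351 / 88.4 = 3.971 mg/dL
CrCl = (140 − 78) × 68.7 / (72 × 3.971) = 4259.4 / 285.91 ≈ 14.9 mL/min
CrCl ≈ 15 mL/min.
abrilukast: 10–59 mL/min → 67% of 300 mg = 201 mg.
xoramab: < 20 mL/min → 12% of 1000 mg = 120 mg.
Total = 201 + 120 = 321 mg.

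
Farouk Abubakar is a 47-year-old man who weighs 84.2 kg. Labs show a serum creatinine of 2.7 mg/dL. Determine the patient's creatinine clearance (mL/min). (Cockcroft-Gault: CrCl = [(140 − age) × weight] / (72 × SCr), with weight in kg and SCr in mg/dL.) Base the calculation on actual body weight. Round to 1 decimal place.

CrCl = (140 − 47) × 84.2 / (72 × 2.7) = 7830.6 / 194.40 ≈ 40.3 mL/min

40.3 mL/min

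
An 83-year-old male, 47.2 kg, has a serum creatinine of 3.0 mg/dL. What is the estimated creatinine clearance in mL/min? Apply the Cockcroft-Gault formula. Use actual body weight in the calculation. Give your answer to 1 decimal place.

CrCl = (140 − 83) × 47.2 / (72 × 3) = 2690.4 / 216.00 ≈ 12.5 mL/min

12.5 mL/min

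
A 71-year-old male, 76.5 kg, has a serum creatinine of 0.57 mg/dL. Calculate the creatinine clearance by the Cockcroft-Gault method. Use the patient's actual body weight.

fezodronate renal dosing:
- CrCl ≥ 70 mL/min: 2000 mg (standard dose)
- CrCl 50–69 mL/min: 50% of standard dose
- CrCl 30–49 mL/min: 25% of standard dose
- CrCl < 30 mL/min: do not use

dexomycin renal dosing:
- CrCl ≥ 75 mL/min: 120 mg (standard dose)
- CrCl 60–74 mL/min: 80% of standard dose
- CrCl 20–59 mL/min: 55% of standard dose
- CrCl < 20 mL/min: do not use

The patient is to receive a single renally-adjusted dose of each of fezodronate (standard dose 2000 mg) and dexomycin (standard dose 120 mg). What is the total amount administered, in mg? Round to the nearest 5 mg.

2120 mg

CrCl = (140 − 71) × 76.5 / (72 × 0.57) = 5278.5 / 41.04 ≈ 128.6 mL/min
CrCl ≈ 129 mL/min.
fezodronate: ≥ 70 mL/min → 100% of 2000 mg = 2000 mg.
dexomycin: ≥ 75 mL/min → 100% of 120 mg = 120 mg.
Total = 2000 + 120 = 2120 mg.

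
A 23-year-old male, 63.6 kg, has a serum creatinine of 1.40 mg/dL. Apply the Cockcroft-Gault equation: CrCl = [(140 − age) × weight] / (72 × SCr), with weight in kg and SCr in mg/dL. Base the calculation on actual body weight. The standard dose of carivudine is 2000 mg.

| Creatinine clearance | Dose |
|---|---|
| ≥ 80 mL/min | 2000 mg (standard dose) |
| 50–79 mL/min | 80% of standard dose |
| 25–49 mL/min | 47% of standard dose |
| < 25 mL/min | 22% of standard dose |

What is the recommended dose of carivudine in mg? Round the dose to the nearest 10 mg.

1600 mg

CrCl = (140 − 23) × 63.6 / (72 × 1.4) = 7441.2 / 100.80 ≈ 73.8 mL/min
CrCl ≈ 74 mL/min → bracket 50–79 mL/min.
80% of 2000 mg = 1600 mg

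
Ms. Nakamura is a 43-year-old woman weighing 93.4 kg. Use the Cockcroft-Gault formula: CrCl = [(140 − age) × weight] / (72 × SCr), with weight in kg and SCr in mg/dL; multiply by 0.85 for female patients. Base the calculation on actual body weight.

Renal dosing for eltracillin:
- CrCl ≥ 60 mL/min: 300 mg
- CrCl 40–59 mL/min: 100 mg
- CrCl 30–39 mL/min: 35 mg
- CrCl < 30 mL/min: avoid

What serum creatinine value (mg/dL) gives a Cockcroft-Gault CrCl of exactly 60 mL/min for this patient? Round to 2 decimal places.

1.78 mg/dL

Standard dose requires CrCl ≥ 60 mL/min.
Set (140 − 43) × 93.4 × 0.85 / (72 × SCr) = 60
SCr = (140 − 43) × 93.4 × 0.85 / (72 × 60) = 1.783 mg/dL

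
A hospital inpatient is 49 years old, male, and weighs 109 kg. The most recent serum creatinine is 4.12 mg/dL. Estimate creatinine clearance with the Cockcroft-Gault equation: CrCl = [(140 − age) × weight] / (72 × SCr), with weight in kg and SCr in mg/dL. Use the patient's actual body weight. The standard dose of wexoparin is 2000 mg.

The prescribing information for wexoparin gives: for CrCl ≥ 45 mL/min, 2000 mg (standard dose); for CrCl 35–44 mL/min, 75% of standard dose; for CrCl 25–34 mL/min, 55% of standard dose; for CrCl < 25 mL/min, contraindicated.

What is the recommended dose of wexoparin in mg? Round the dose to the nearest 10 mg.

CrCl = (140 − 49) × 109 / (72 × 4.12) = 9919.0 / 296.64 ≈ 33.4 mL/min
CrCl ≈ 33 mL/min → bracket 25–34 mL/min.
55% of 2000 mg = 1100 mg

1100 mg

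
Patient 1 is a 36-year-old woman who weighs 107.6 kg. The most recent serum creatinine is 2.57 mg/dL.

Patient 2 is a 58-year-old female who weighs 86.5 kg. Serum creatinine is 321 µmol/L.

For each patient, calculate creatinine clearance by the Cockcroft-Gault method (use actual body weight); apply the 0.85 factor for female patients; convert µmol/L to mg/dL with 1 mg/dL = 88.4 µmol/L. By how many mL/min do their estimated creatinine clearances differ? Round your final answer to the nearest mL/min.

Patient 1: CrCl = (140 − 36) × 107.6 / (72 × 2.57) × 0.85 = 11190.4 / 185.04 × 0.85 ≈ 51.4 mL/min
Patient 2: SCr = 321 / 88.4 = 3.631 mg/dL
Patient 2: CrCl = (140 − 58) × 86.5 / (72 × 3.631) × 0.85 = 7093.0 / 261.43 × 0.85 ≈ 23.1 mL/min
|51.4 − 23.1| = 28.3 mL/min

28 mL/min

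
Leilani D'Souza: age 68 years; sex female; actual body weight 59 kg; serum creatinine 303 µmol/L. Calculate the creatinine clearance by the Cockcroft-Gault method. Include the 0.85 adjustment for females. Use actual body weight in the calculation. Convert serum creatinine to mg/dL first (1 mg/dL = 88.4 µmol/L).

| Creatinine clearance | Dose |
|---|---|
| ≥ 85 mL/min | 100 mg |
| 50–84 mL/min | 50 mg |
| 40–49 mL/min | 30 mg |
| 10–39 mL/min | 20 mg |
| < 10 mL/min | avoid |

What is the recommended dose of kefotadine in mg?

20 mg

SCr = 303 / 88.4 = 3.428 mg/dL
CrCl = (140 − 68) × 59 / (72 × 3.428) × 0.85 = 4248.0 / 246.82 × 0.85 ≈ 14.6 mL/min
CrCl ≈ 15 mL/min → bracket 10–39 mL/min.
Dose for this bracket: 20 mg.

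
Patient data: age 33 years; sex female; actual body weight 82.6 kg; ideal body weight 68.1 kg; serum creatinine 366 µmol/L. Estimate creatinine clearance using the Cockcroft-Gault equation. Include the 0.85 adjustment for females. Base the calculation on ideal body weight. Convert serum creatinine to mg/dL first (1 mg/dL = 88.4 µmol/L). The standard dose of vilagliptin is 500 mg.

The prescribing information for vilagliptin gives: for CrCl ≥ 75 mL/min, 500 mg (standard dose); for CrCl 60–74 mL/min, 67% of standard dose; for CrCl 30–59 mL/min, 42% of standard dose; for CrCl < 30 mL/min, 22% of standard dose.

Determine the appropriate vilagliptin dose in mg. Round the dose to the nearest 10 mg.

110 mg

SCr = 366 / 88.4 = 4.14 mg/dL
CrCl = (140 − 33) × 68.1 / (72 × 4.14) × 0.85 = 7286.7 / 298.08 × 0.85 ≈ 20.8 mL/min
CrCl ≈ 21 mL/min → bracket < 30 mL/min.
22% of 500 mg = 110 mg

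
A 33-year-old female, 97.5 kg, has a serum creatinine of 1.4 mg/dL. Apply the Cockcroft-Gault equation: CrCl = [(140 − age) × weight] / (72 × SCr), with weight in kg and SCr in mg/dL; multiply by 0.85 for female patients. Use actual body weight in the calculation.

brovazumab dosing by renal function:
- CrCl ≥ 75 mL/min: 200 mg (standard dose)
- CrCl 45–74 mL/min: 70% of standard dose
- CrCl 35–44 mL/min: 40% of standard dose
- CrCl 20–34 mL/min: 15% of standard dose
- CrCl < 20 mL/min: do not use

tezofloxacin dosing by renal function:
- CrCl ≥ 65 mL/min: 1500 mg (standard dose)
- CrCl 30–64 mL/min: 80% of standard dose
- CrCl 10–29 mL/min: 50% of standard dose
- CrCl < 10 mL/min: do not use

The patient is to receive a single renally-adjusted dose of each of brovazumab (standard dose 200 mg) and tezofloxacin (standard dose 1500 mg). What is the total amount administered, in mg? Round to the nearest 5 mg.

CrCl = (140 − 33) × 97.5 / (72 × 1.4) × 0.85 = 10432.5 / 100.80 × 0.85 ≈ 88.0 mL/min
CrCl ≈ 88 mL/min.
brovazumab: ≥ 75 mL/min → 100% of 200 mg = 200 mg.
tezofloxacin: ≥ 65 mL/min → 100% of 1500 mg = 1500 mg.
Total = 200 + 1500 = 1700 mg.

1700 mg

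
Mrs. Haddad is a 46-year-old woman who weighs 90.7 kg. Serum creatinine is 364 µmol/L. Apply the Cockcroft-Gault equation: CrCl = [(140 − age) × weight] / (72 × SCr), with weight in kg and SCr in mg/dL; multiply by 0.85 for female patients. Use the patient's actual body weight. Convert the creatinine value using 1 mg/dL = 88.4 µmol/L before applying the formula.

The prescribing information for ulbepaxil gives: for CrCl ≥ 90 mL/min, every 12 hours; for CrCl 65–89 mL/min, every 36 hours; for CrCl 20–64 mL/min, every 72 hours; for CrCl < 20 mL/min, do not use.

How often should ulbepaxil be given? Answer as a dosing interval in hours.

SCr = 364 / 88.4 = 4.118 mg/dL
CrCl = (140 − 46) × 90.7 / (72 × 4.118) × 0.85 = 8525.8 / 296.50 × 0.85 ≈ 24.4 mL/min
CrCl ≈ 24 mL/min → bracket 20–64 mL/min → every 72 hours.

every 72 hours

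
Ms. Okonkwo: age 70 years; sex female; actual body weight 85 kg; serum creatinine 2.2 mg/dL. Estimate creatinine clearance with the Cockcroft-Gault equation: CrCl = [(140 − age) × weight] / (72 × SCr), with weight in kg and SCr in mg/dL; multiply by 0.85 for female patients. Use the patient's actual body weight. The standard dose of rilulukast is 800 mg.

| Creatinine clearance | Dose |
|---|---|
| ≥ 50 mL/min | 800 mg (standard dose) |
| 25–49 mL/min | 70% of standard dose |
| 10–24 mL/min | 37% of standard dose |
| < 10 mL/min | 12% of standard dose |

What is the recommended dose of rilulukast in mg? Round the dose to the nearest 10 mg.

560 mg

CrCl = (140 − 70) × 85 / (72 × 2.2) × 0.85 = 5950.0 / 158.40 × 0.85 ≈ 31.9 mL/min
CrCl ≈ 32 mL/min → bracket 25–49 mL/min.
70% of 800 mg = 560 mg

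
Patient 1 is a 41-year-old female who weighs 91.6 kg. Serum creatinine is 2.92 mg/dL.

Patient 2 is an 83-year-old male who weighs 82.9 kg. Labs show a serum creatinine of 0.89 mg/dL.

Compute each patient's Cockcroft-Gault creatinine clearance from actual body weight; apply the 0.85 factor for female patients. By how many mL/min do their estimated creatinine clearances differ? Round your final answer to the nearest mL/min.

37 mL/min

Patient 1: CrCl = (140 − 41) × 91.6 / (72 × 2.92) × 0.85 = 9068.4 / 210.24 × 0.85 ≈ 36.7 mL/min
Patient 2: CrCl = (140 − 83) × 82.9 / (72 × 0.89) = 4725.3 / 64.08 ≈ 73.7 mL/min
|36.7 − 73.7| = 37.0 mL/min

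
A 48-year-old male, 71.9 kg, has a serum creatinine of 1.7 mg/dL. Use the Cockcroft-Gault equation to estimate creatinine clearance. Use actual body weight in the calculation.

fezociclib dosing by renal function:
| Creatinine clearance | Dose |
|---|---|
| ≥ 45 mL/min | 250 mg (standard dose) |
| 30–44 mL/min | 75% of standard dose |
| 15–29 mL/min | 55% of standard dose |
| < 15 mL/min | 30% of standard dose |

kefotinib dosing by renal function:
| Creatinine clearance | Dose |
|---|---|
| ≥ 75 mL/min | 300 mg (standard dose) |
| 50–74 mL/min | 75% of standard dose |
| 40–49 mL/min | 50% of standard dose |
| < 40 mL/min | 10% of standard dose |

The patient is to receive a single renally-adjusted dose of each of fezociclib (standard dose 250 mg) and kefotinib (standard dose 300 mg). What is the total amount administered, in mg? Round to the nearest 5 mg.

CrCl = (140 − 48) × 71.9 / (72 × 1.7) = 6614.8 / 122.40 ≈ 54.0 mL/min
CrCl ≈ 54 mL/min.
fezociclib: ≥ 45 mL/min → 100% of 250 mg = 250 mg.
kefotinib: 50–74 mL/min → 75% of 300 mg = 225 mg.
Total = 250 + 225 = 475 mg.

475 mg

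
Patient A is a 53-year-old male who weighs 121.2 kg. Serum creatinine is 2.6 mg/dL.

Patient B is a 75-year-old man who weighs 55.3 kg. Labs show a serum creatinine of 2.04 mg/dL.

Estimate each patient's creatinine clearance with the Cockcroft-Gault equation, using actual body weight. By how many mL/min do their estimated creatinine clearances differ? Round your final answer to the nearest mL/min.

32 mL/min

Patient A: CrCl = (140 − 53) × 121.2 / (72 × 2.6) = 10544.4 / 187.20 ≈ 56.3 mL/min
Patient B: CrCl = (140 − 75) × 55.3 / (72 × 2.04) = 3594.5 / 146.88 ≈ 24.5 mL/min
|56.3 − 24.5| = 31.8 mL/min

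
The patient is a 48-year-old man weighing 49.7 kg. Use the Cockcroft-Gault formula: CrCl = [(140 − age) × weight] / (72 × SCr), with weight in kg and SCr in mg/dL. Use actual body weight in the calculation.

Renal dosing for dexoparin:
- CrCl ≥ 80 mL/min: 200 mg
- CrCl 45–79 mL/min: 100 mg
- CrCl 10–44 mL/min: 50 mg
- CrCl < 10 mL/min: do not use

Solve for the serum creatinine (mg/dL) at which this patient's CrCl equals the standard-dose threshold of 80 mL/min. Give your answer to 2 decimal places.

0.79 mg/dL

Standard dose requires CrCl ≥ 80 mL/min.
Set (140 − 48) × 49.7 / (72 × SCr) = 80
SCr = (140 − 48) × 49.7 / (72 × 80) = 0.794 mg/dL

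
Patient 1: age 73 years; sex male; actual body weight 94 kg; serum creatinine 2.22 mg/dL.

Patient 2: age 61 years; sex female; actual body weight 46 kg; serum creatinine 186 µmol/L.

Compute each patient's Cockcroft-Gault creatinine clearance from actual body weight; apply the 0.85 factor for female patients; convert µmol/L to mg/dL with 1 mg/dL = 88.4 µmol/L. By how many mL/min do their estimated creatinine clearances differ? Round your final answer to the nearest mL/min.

19 mL/min

Patient 1: CrCl = (140 − 73) × 94 / (72 × 2.22) = 6298.0 / 159.84 ≈ 39.4 mL/min
Patient 2: SCr = 186 / 88.4 = 2.104 mg/dL
Patient 2: CrCl = (140 − 61) × 46 / (72 × 2.104) × 0.85 = 3634.0 / 151.49 × 0.85 ≈ 20.4 mL/min
|39.4 − 20.4| = 19.0 mL/min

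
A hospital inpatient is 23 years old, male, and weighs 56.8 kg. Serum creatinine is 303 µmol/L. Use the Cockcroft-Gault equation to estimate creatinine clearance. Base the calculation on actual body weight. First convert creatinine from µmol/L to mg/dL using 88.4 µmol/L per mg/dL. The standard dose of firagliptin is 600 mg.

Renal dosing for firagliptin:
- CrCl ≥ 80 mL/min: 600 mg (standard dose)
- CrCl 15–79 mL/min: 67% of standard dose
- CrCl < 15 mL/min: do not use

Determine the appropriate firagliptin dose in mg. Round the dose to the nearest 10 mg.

400 mg

SCr = 303 / 88.4 = 3.428 mg/dL
CrCl = (140 − 23) × 56.8 / (72 × 3.428) = 6645.6 / 246.82 ≈ 26.9 mL/min
CrCl ≈ 27 mL/min → bracket 15–79 mL/min.
67% of 600 mg = 402 mg → 400 mg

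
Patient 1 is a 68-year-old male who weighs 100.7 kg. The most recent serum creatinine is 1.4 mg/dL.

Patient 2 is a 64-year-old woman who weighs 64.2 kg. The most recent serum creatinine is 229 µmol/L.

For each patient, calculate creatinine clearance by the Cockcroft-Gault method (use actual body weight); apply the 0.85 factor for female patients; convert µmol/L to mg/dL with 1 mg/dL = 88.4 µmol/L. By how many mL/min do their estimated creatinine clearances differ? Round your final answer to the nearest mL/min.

Patient 1: CrCl = (140 − 68) × 100.7 / (72 × 1.4) = 7250.4 / 100.80 ≈ 71.9 mL/min
Patient 2: SCr = 229 / 88.4 = 2.59 mg/dL
Patient 2: CrCl = (140 − 64) × 64.2 / (72 × 2.59) × 0.85 = 4879.2 / 186.48 × 0.85 ≈ 22.2 mL/min
|71.9 − 22.2| = 49.7 mL/min

50 mL/min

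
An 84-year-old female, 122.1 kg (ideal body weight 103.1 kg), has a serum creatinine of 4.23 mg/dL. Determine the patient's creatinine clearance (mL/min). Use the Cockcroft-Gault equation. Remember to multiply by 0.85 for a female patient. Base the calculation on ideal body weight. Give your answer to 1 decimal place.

16.1 mL/min

CrCl = (140 − 84) × 103.1 / (72 × 4.23) × 0.85 = 5773.6 / 304.56 × 0.85 ≈ 16.1 mL/min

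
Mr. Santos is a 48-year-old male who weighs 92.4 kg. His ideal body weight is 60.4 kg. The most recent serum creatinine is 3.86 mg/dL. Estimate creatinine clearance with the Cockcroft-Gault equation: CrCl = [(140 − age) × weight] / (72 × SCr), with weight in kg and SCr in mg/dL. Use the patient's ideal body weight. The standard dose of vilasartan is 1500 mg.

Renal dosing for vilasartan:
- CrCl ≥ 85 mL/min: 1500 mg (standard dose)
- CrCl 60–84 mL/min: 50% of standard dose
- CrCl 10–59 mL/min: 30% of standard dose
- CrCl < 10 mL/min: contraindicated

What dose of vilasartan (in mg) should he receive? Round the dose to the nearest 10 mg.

450 mg

CrCl = (140 − 48) × 60.4 / (72 × 3.86) = 5556.8 / 277.92 ≈ 20.0 mL/min
CrCl ≈ 20 mL/min → bracket 10–59 mL/min.
30% of 1500 mg = 450 mg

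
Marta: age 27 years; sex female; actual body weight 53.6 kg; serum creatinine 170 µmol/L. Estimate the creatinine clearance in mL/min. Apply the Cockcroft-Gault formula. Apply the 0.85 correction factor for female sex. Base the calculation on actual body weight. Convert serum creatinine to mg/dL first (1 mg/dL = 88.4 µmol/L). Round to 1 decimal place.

SCr = 170 / 88.4 = 1.923 mg/dL
CrCl = (140 − 27) × 53.6 / (72 × 1.923) × 0.85 = 6056.8 / 138.46 × 0.85 ≈ 37.2 mL/min

37.2 mL/min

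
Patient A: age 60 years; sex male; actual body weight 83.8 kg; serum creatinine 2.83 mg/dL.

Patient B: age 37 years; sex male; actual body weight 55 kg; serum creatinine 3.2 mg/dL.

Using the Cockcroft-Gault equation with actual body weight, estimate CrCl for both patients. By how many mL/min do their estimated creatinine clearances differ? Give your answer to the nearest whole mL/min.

8 mL/min

Patient A: CrCl = (140 − 60) × 83.8 / (72 × 2.83) = 6704.0 / 203.76 ≈ 32.9 mL/min
Patient B: CrCl = (140 − 37) × 55 / (72 × 3.2) = 5665.0 / 230.40 ≈ 24.6 mL/min
|32.9 − 24.6| = 8.3 mL/min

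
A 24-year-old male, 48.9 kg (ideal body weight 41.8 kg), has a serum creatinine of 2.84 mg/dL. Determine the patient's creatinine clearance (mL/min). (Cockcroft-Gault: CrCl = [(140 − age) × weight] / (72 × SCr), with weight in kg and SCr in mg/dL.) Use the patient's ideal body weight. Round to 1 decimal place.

CrCl = (140 − 24) × 41.8 / (72 × 2.84) = 4848.8 / 204.48 ≈ 23.7 mL/min

23.7 mL/min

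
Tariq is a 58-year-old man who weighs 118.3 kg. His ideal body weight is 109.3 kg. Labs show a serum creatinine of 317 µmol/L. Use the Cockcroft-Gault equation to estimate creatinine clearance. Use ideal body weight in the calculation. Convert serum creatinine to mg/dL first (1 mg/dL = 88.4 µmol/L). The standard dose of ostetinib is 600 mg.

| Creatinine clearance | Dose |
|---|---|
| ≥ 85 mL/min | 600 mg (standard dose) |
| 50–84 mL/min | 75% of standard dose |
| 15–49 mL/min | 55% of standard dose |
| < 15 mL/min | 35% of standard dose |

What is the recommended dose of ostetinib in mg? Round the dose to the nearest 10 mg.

SCr = 317 / 88.4 = 3.586 mg/dL
CrCl = (140 − 58) × 109.3 / (72 × 3.586) = 8962.6 / 258.19 ≈ 34.7 mL/min
CrCl ≈ 35 mL/min → bracket 15–49 mL/min.
55% of 600 mg = 330 mg

330 mg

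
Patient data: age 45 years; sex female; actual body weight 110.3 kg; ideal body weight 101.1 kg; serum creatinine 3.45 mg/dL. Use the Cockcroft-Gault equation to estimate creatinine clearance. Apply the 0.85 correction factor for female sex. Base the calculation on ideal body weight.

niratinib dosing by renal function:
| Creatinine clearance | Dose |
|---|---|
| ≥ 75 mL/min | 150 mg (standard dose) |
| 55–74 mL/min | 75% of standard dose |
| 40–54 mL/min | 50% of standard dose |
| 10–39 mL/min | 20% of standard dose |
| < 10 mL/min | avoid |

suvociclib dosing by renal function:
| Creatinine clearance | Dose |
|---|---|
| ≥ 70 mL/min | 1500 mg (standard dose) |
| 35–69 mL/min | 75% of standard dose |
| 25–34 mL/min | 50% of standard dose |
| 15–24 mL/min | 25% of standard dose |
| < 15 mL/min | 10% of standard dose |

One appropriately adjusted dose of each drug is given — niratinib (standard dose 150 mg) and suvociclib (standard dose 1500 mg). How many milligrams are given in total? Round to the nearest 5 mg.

780 mg

CrCl = (140 − 45) × 101.1 / (72 × 3.45) × 0.85 = 9604.5 / 248.40 × 0.85 ≈ 32.9 mL/min
CrCl ≈ 33 mL/min.
niratinib: 10–39 mL/min → 20% of 150 mg = 30 mg.
suvociclib: 25–34 mL/min → 50% of 1500 mg = 750 mg.
Total = 30 + 750 = 780 mg.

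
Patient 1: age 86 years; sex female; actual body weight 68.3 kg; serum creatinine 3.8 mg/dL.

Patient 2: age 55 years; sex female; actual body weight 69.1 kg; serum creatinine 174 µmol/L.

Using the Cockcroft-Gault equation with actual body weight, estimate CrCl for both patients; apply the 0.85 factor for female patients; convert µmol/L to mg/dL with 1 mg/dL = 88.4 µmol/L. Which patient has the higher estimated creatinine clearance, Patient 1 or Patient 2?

Patient 1: CrCl = (140 − 86) × 68.3 / (72 × 3.8) × 0.85 = 3688.2 / 273.60 × 0.85 ≈ 11.5 mL/min
Patient 2: SCr = 174 / 88.4 = 1.968 mg/dL
Patient 2: CrCl = (140 − 55) × 69.1 / (72 × 1.968) × 0.85 = 5873.5 / 141.70 × 0.85 ≈ 35.2 mL/min
11.5 vs 35.2 mL/min → Patient 2 is higher.

Patient 2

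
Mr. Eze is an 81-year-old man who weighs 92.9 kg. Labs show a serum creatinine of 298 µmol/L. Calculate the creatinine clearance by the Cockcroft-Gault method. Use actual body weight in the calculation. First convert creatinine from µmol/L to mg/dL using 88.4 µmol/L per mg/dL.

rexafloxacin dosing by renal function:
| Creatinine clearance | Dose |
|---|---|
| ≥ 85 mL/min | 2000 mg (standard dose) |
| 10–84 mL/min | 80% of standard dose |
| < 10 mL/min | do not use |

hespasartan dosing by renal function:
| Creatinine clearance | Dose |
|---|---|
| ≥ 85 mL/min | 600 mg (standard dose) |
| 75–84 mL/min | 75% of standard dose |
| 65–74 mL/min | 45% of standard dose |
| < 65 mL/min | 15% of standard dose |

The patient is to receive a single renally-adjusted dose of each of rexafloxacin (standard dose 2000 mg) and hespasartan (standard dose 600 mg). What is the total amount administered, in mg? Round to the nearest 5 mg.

SCr = 298 / 88.4 = 3.371 mg/dL
CrCl = (140 − 81) × 92.9 / (72 × 3.371) = 5481.1 / 242.71 ≈ 22.6 mL/min
CrCl ≈ 23 mL/min.
rexafloxacin: 10–84 mL/min → 80% of 2000 mg = 1600 mg.
hespasartan: < 65 mL/min → 15% of 600 mg = 90 mg.
Total = 1600 + 90 = 1690 mg.

1690 mg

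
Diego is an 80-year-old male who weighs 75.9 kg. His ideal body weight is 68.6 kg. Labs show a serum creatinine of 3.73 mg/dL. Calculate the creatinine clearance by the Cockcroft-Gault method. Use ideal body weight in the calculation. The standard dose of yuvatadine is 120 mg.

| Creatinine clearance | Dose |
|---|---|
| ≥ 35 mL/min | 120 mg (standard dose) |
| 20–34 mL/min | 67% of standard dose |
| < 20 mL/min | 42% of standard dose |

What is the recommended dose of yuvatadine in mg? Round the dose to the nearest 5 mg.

50 mg

CrCl = (140 − 80) × 68.6 / (72 × 3.73) = 4116.0 / 268.56 ≈ 15.3 mL/min
CrCl ≈ 15 mL/min → bracket < 20 mL/min.
42% of 120 mg = 50.4 mg → 50 mg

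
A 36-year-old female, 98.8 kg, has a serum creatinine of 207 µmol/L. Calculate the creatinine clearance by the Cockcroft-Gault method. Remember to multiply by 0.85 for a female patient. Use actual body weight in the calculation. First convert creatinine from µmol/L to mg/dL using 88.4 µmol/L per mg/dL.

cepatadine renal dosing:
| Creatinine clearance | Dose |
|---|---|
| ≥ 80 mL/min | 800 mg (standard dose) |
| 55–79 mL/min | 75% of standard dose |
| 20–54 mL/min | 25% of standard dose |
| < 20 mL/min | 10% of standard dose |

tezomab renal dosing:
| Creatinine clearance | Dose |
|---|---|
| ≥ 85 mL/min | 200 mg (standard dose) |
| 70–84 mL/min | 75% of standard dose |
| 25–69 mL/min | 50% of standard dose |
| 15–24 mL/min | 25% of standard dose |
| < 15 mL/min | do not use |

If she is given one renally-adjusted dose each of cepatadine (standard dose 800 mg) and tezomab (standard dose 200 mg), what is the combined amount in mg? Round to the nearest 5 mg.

SCr = 207 / 88.4 = 2.342 mg/dL
CrCl = (140 − 36) × 98.8 / (72 × 2.342) × 0.85 = 10275.2 / 168.62 × 0.85 ≈ 51.8 mL/min
CrCl ≈ 52 mL/min.
cepatadine: 20–54 mL/min → 25% of 800 mg = 200 mg.
tezomab: 25–69 mL/min → 50% of 200 mg = 100 mg.
Total = 200 + 100 = 300 mg.

300 mg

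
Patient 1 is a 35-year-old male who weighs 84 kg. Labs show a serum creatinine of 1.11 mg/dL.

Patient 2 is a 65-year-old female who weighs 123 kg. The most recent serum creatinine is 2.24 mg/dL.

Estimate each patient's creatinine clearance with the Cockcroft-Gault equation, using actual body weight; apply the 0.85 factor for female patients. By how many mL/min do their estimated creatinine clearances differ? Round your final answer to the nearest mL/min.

Patient 1: CrCl = (140 − 35) × 84 / (72 × 1.11) = 8820.0 / 79.92 ≈ 110.4 mL/min
Patient 2: CrCl = (140 − 65) × 123 / (72 × 2.24) × 0.85 = 9225.0 / 161.28 × 0.85 ≈ 48.6 mL/min
|110.4 − 48.6| = 61.8 mL/min

62 mL/min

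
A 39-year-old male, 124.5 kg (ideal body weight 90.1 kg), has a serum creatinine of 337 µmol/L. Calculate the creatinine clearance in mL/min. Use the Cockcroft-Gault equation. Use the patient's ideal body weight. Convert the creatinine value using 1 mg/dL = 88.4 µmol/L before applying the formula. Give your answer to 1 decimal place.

SCr = 337 / 88.4 = 3.812 mg/dL
CrCl = (140 − 39) × 90.1 / (72 × 3.812) = 9100.1 / 274.46 ≈ 33.2 mL/min

33.2 mL/min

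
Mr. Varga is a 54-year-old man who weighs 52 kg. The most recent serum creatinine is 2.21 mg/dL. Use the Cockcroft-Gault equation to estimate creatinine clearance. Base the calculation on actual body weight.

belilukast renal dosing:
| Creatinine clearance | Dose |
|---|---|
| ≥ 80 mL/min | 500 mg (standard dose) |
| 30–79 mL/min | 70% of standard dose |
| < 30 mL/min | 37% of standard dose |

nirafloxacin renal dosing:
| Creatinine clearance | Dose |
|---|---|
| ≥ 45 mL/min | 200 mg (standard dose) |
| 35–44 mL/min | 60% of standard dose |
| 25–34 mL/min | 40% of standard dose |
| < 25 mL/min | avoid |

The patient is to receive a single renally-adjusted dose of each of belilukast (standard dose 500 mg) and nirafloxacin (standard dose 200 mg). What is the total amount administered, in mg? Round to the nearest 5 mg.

CrCl = (140 − 54) × 52 / (72 × 2.21) = 4472.0 / 159.12 ≈ 28.1 mL/min
CrCl ≈ 28 mL/min.
belilukast: < 30 mL/min → 37% of 500 mg = 185 mg.
nirafloxacin: 25–34 mL/min → 40% of 200 mg = 80 mg.
Total = 185 + 80 = 265 mg.

265 mg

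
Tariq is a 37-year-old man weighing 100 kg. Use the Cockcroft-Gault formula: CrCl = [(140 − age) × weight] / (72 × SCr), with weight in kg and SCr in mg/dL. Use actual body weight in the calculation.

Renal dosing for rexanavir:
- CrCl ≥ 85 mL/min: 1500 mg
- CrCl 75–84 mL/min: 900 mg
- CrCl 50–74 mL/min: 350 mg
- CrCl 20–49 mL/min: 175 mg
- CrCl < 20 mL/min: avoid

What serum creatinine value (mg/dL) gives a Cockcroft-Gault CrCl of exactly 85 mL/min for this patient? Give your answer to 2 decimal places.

1.68 mg/dL

Standard dose requires CrCl ≥ 85 mL/min.
Set (140 − 37) × 100 / (72 × SCr) = 85
SCr = (140 − 37) × 100 / (72 × 85) = 1.683 mg/dL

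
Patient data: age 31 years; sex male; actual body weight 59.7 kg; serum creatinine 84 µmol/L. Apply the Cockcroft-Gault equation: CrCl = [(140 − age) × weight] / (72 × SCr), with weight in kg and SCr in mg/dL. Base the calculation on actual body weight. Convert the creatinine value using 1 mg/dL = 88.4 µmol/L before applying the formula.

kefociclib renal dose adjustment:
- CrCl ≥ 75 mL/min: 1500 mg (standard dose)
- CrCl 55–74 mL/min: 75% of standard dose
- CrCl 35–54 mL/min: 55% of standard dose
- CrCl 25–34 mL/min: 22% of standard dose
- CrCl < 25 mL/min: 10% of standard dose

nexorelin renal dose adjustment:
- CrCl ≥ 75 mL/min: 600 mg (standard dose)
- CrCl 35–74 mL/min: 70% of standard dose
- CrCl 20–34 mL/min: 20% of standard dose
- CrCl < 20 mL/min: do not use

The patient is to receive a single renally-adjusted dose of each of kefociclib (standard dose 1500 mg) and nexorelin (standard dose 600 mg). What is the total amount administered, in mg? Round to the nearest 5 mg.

2100 mg

SCr = 84 / 88.4 = 0.95 mg/dL
CrCl = (140 − 31) × 59.7 / (72 × 0.95) = 6507.3 / 68.40 ≈ 95.1 mL/min
CrCl ≈ 95 mL/min.
kefociclib: ≥ 75 mL/min → 100% of 1500 mg = 1500 mg.
nexorelin: ≥ 75 mL/min → 100% of 600 mg = 600 mg.
Total = 1500 + 600 = 2100 mg.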